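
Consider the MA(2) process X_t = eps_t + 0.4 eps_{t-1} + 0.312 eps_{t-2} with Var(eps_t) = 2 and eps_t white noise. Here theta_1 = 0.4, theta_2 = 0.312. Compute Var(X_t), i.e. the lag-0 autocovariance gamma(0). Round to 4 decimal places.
\gamma(0) = 2.5147

For an MA(q) process X_t = eps_t + sum_i theta_i eps_{t-i} with
Var(eps_t) = sigma^2, the variance is
  gamma(0) = sigma^2 * (1 + sum_i theta_i^2).
  sum_i theta_i^2 = (0.4)^2 + (0.312)^2 = 0.16 + 0.097344 = 0.257344.
  gamma(0) = 2 * (1 + 0.257344) = 2 * 1.257344 = 2.514688, which rounds to 2.5147.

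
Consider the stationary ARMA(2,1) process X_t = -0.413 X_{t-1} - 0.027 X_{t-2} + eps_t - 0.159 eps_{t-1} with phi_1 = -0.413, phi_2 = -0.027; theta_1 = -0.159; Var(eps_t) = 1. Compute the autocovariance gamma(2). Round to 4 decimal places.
\gamma(2) = 0.2554

Multiply the model equation by X_{t-k} and take expectations. With theta_0 = psi_0 = 1 and psi_j the MA(infinity) weights, this gives
  gamma(k) - sum_i phi_i gamma(k-i) = c_k,
  c_k = sigma^2 * sum_{j=k..q} theta_j psi_{j-k}   (c_k = 0 for k > q),
using gamma(-m) = gamma(m).
psi-weights needed (psi_j = theta_j + sum_i phi_i psi_{j-i}):
  psi_1 = theta_1 + phi_1 = -0.159 + (-0.413) = -0.572
Right-hand sides:
  c_0 = sigma^2 (1 + theta_1 psi_1) = 1 * (1 + (-0.159)(-0.572)) = 1 * 1.090948 = 1.090948
  c_1 = sigma^2 theta_1 = 1 * (-0.159) = -0.159
  c_2 = 0
Equations for k = 0, 1, 2 (AR order 2, c_2 = 0):
  (E0) gamma(0) = phi_1 gamma(1) + phi_2 gamma(2) + c_0
  (E1) gamma(1) = phi_1 gamma(0) + phi_2 gamma(1) + c_1
  (E2) gamma(2) = phi_1 gamma(1) + phi_2 gamma(0)
From (E1): gamma(1) = A gamma(0) + B with
  A = phi_1 / (1 - phi_2) = -0.413 / 1.027 = -0.402142,   B = c_1 / (1 - phi_2) = -0.159 / 1.027 = -0.15482.
Insert (E2) into (E0): gamma(0) (1 - phi_2^2) = phi_1 (1 + phi_2) gamma(1) + c_0.
  phi_1 (1 + phi_2) = (-0.413)(0.973) = -0.401849,   1 - phi_2^2 = 0.999271.
Replace gamma(1) by A gamma(0) + B and collect gamma(0):
  gamma(0) [0.999271 - (-0.401849)(-0.402142)] = (-0.401849)(-0.15482) + 1.090948
  gamma(0) * 0.837671 = 1.153162
  gamma(0) = 1.153162 / 0.837671 = 1.37663.
  gamma(1) = A gamma(0) + B = (-0.402142)(1.37663) + (-0.15482) = -0.708421.
  gamma(2) = phi_1 gamma(1) + phi_2 gamma(0) = (-0.413)(-0.708421) + (-0.027)(1.37663) = 0.255409.
Therefore gamma(2) = 0.2554 (to 4 decimal places).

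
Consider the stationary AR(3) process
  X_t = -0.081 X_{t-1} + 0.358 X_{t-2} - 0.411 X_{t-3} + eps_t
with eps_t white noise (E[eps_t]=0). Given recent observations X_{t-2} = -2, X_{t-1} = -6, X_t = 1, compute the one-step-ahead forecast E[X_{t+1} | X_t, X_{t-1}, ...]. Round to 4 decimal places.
E[X_{t+1} \mid \mathcal F_t] = -1.4070

For an AR(p) model X_t = c + sum_i phi_i X_{t-i} + eps_t, the
one-step-ahead conditional mean is
  E[X_{t+1} | X_t, ...] = c + sum_i phi_i X_{t+1-i}.
Substitute known values:
  E[X_{t+1} | ...] = (-0.081) * (1) + (0.358) * (-6) + (-0.411) * (-2)
                   = -1.4070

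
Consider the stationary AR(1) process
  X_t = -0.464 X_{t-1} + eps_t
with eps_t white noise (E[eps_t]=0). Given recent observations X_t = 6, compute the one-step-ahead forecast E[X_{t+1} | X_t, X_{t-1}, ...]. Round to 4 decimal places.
E[X_{t+1} \mid \mathcal F_t] = -2.7840

For an AR(p) model X_t = c + sum_i phi_i X_{t-i} + eps_t, the
one-step-ahead conditional mean is
  E[X_{t+1} | X_t, ...] = c + sum_i phi_i X_{t+1-i}.
Substitute known values:
  E[X_{t+1} | ...] = (-0.464) * (6)
                   = -2.7840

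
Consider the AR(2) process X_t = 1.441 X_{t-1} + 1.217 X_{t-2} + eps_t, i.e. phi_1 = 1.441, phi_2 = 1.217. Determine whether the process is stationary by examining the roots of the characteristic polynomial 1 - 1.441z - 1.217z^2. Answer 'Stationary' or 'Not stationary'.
\text{Not stationary}

The AR(p) characteristic polynomial is P(z) = 1 - 1.441z - 1.217z^2.
Stationarity requires all roots to lie outside the unit circle, i.e. |z| > 1 for every root.
Set 1 + (-1.441) z + (-1.217) z^2 = 0, i.e. a z^2 + b z + c = 0 with a = -1.217, b = -1.441, c = 1.
Discriminant D = b^2 - 4ac = (-1.441)^2 - 4*(-1.217)*1 = 2.076481 - (-4.868) = 6.944481.
D >= 0, so the roots are real: z = (-b +/- sqrt(D)) / (2a) = (1.441 +/- 2.635238) / (-2.434).
  z_1 = (1.441 + 2.635238) / (-2.434) = -1.6747,   |z_1| = 1.6747.
  z_2 = (1.441 - 2.635238) / (-2.434) = 0.4906,   |z_2| = 0.4906.
Moduli of all roots: 1.6747, 0.4906.
All moduli strictly greater than 1? No.
Verdict: Not stationary.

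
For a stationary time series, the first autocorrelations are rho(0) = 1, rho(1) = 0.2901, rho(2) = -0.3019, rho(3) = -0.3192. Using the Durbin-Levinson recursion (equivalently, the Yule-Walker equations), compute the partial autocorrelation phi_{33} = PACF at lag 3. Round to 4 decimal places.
\phi_{33} = -0.0962

The PACF at lag k is phi_{kk}, the last component of the solution
to the Yule-Walker system G_k phi = r_k where
  (G_k)_{ij} = rho(|i - j|), (r_k)_i = rho(i), i,j = 1..k.
Equivalently, Durbin-Levinson gives phi_{kk} iteratively:
  phi_{11} = rho(1)
  phi_{kk} = [rho(k) - sum_{j=1..k-1} phi_{k-1,j} rho(k-j)]
            / [1 - sum_{j=1..k-1} phi_{k-1,j} rho(j)],
  phi_{k,j} = phi_{k-1,j} - phi_{kk} phi_{k-1,k-j},  j = 1..k-1.
Step k = 1:
  phi_11 = rho(1) = 0.2901.
Step k = 2:
  phi_22 = [rho(2) - phi_11 rho(1)] / [1 - phi_11 rho(1)] = [-0.3019 - (0.2901)(0.2901)] / [1 - (0.2901)(0.2901)]
         = -0.38605801 / 0.91584199 = -0.421533.
  Update: phi_21 = phi_11 - phi_22 phi_11 = 0.2901 - (-0.421533)(0.2901) = 0.412387.
Step k = 3:
  phi_33 = [rho(3) - phi_21 rho(2) - phi_22 rho(1)] / [1 - phi_21 rho(1) - phi_22 rho(2)]
    numerator   = -0.3192 - (0.412387)(-0.3019) - (-0.421533)(0.2901) = -0.07241356
    denominator = 1 - (0.412387)(0.2901) - (-0.421533)(-0.3019) = 0.75310564
  phi_33 = -0.07241356 / 0.75310564 = -0.0962.
Therefore phi_{33} = -0.0962.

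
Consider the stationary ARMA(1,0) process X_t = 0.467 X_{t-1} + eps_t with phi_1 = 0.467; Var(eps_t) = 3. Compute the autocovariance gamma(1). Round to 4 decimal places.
\gamma(1) = 1.7918

Multiply the model equation by X_{t-k} and take expectations. With theta_0 = psi_0 = 1 and psi_j the MA(infinity) weights, this gives
  gamma(k) - sum_i phi_i gamma(k-i) = c_k,
  c_k = sigma^2 * sum_{j=k..q} theta_j psi_{j-k}   (c_k = 0 for k > q),
using gamma(-m) = gamma(m).
Pure AR (q = 0): c_0 = sigma^2 = 3, c_k = 0 for k >= 1.
Equations for k = 0 and k = 1 (AR order 1):
  gamma(0) = phi_1 gamma(1) + c_0
  gamma(1) = phi_1 gamma(0) + c_1
Substituting the second into the first: gamma(0) (1 - phi_1^2) = c_0 + phi_1 c_1, so
  gamma(0) = c_0 / (1 - phi_1^2) = 3 / (1 - (0.467)^2) = 3 / 0.781911 = 3.836754.
  gamma(1) = phi_1 gamma(0) = (0.467)(3.836754) = 1.791764.
Therefore gamma(1) = 1.7918 (to 4 decimal places).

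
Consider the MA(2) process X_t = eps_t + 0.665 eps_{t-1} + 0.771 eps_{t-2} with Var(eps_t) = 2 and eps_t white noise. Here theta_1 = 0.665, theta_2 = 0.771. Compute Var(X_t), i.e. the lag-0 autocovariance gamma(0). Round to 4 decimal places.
\gamma(0) = 4.0733

For an MA(q) process X_t = eps_t + sum_i theta_i eps_{t-i} with
Var(eps_t) = sigma^2, the variance is
  gamma(0) = sigma^2 * (1 + sum_i theta_i^2).
  sum_i theta_i^2 = (0.665)^2 + (0.771)^2 = 0.442225 + 0.594441 = 1.036666.
  gamma(0) = 2 * (1 + 1.036666) = 2 * 2.036666 = 4.073332, which rounds to 4.0733.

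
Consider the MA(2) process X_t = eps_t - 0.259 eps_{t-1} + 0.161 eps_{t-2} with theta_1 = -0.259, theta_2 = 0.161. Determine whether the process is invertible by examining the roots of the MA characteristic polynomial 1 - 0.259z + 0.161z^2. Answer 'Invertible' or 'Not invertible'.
\text{Invertible}

The MA(q) characteristic polynomial is P(z) = 1 - 0.259z + 0.161z^2.
Invertibility requires all roots to lie outside the unit circle, i.e. |z| > 1 for every root.
Set 1 + (-0.259) z + (0.161) z^2 = 0, i.e. a z^2 + b z + c = 0 with a = 0.161, b = -0.259, c = 1.
Discriminant D = b^2 - 4ac = (-0.259)^2 - 4*(0.161)*1 = 0.067081 - (0.644) = -0.576919.
D < 0, so the roots are the complex-conjugate pair z = (-b +/- i sqrt(-D)) / (2a) = 0.8043 +/- 2.3589i.
For a conjugate pair |z|^2 = z * conj(z) = (product of roots) = c/a = 1/(0.161) = 6.21118, so |z| = sqrt(6.21118) = 2.4922 for both roots.
Moduli of all roots: 2.4922, 2.4922.
All moduli strictly greater than 1? Yes.
Verdict: Invertible.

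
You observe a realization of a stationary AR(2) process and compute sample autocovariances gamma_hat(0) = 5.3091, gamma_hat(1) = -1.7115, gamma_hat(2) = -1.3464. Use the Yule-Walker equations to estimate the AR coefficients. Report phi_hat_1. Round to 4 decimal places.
\hat\phi_{1} = -0.4510

The Yule-Walker equations for an AR(p) process read, in matrix form,
  Gamma_p phi = r_p,   with   (Gamma_p)_{ij} = gamma(|i - j|),
                       (r_p)_i = gamma(i),   i,j = 1..p.
Substitute the sample gammas (Toeplitz matrix and right-hand side of size 2):
  Gamma_p = [[5.3091, -1.7115], [-1.7115, 5.3091]]
  r_p     = [-1.7115, -1.3464]
Written out:
  5.3091 phi_1 - 1.7115 phi_2 = -1.7115
  -1.7115 phi_1 + 5.3091 phi_2 = -1.3464
Solve by Cramer's rule:
  det = gamma(0)^2 - gamma(1)^2 = (5.3091)^2 - (-1.7115)^2 = 28.18654281 - 2.92923225 = 25.25731056
  phi_hat_1 = [gamma(1) gamma(0) - gamma(1) gamma(2)] / det = [(-1.7115)(5.3091) - (-1.7115)(-1.3464)] / 25.25731056 = -11.39088825 / 25.25731056 = -0.451
  phi_hat_2 = [gamma(0) gamma(2) - gamma(1)^2] / det = [(5.3091)(-1.3464) - (-1.7115)^2] / 25.25731056 = -10.07740449 / 25.25731056 = -0.399
So phi_hat = [-0.4510, -0.3990].
Therefore phi_hat_1 = -0.4510.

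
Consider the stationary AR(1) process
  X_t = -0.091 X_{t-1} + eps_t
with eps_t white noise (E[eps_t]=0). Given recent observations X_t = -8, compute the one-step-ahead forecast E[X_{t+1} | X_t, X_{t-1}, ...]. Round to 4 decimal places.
E[X_{t+1} \mid \mathcal F_t] = 0.7280

For an AR(p) model X_t = c + sum_i phi_i X_{t-i} + eps_t, the
one-step-ahead conditional mean is
  E[X_{t+1} | X_t, ...] = c + sum_i phi_i X_{t+1-i}.
Substitute known values:
  E[X_{t+1} | ...] = (-0.091) * (-8)
                   = 0.7280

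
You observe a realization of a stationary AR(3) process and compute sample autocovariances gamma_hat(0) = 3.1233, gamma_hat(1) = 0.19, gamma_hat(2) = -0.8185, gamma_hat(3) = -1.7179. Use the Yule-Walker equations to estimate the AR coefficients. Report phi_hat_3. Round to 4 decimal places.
\hat\phi_{3} = -0.5550

The Yule-Walker equations for an AR(p) process read, in matrix form,
  Gamma_p phi = r_p,   with   (Gamma_p)_{ij} = gamma(|i - j|),
                       (r_p)_i = gamma(i),   i,j = 1..p.
Substitute the sample gammas (Toeplitz matrix and right-hand side of size 3):
  Gamma_p = [[3.1233, 0.19, -0.8185], [0.19, 3.1233, 0.19], [-0.8185, 0.19, 3.1233]]
  r_p     = [0.19, -0.8185, -1.7179]
Written out (R1..R3):
  (R1) 3.1233 phi_1 + 0.19 phi_2 - 0.8185 phi_3 = 0.19
  (R2) 0.19 phi_1 + 3.1233 phi_2 + 0.19 phi_3 = -0.8185
  (R3) -0.8185 phi_1 + 0.19 phi_2 + 3.1233 phi_3 = -1.7179
Gaussian elimination:
  R2 <- R2 - (0.19/3.1233) R1 = R2 - (0.060833) R1:  3.111742 phi_2 + 0.239792 phi_3 = -0.830058
  R3 <- R3 - (-0.8185/3.1233) R1 = R3 - (-0.262063) R1:  0.239792 phi_2 + 2.908802 phi_3 = -1.668108
  R3 <- R3 - (0.239792/3.111742) R2 = R3 - (0.07706) R2:  2.890323 phi_3 = -1.604144
Back-substitution:
  phi_hat_3 = -1.604144 / 2.890323 = -0.555005
  phi_hat_2 = (-0.830058 - (0.239792)(-0.555005)) / 3.111742 = -0.223982
  phi_hat_1 = (0.19 - (0.19)(-0.223982) - (-0.8185)(-0.555005)) / 3.1233 = -0.070987
So phi_hat = [-0.0710, -0.2240, -0.5550].
Therefore phi_hat_3 = -0.5550.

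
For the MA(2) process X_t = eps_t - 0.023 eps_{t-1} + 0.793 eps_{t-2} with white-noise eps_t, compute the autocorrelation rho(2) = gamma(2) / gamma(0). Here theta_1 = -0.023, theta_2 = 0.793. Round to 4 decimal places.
\rho(2) = 0.4867

For an MA(q) process with theta_0 = 1, the autocovariance is
  gamma(k) = sigma^2 * sum_{i=0..q-k} theta_i * theta_{i+k},
and rho(k) = gamma(k) / gamma(0). Sigma^2 cancels.
  numerator   = (1)*(0.793) = 0.793.
  denominator = (1)^2 + (-0.023)^2 + (0.793)^2 = 1.629378.
  rho(2) = 0.793 / 1.629378 = 0.4867.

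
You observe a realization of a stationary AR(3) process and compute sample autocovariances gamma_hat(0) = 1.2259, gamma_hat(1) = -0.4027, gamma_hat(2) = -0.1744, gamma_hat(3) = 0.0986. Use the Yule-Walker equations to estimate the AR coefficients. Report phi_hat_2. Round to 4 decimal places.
\hat\phi_{2} = -0.3170

The Yule-Walker equations for an AR(p) process read, in matrix form,
  Gamma_p phi = r_p,   with   (Gamma_p)_{ij} = gamma(|i - j|),
                       (r_p)_i = gamma(i),   i,j = 1..p.
Substitute the sample gammas (Toeplitz matrix and right-hand side of size 3):
  Gamma_p = [[1.2259, -0.4027, -0.1744], [-0.4027, 1.2259, -0.4027], [-0.1744, -0.4027, 1.2259]]
  r_p     = [-0.4027, -0.1744, 0.0986]
Written out (R1..R3):
  (R1) 1.2259 phi_1 - 0.4027 phi_2 - 0.1744 phi_3 = -0.4027
  (R2) -0.4027 phi_1 + 1.2259 phi_2 - 0.4027 phi_3 = -0.1744
  (R3) -0.1744 phi_1 - 0.4027 phi_2 + 1.2259 phi_3 = 0.0986
Gaussian elimination:
  R2 <- R2 - (-0.4027/1.2259) R1 = R2 - (-0.328493) R1:  1.093616 phi_2 - 0.459989 phi_3 = -0.306684
  R3 <- R3 - (-0.1744/1.2259) R1 = R3 - (-0.142263) R1:  -0.459989 phi_2 + 1.201089 phi_3 = 0.041311
  R3 <- R3 - (-0.459989/1.093616) R2 = R3 - (-0.420613) R2:  1.007612 phi_3 = -0.087685
Back-substitution:
  phi_hat_3 = -0.087685 / 1.007612 = -0.087022
  phi_hat_2 = (-0.306684 - (-0.459989)(-0.087022)) / 1.093616 = -0.317034
  phi_hat_1 = (-0.4027 - (-0.4027)(-0.317034) - (-0.1744)(-0.087022)) / 1.2259 = -0.445017
So phi_hat = [-0.4450, -0.3170, -0.0870].
Therefore phi_hat_2 = -0.3170.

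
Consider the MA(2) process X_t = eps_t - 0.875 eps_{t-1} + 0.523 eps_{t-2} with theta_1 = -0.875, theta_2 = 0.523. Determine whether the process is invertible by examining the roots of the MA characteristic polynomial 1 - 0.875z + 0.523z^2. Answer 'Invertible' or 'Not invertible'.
\text{Invertible}

The MA(q) characteristic polynomial is P(z) = 1 - 0.875z + 0.523z^2.
Invertibility requires all roots to lie outside the unit circle, i.e. |z| > 1 for every root.
Set 1 + (-0.875) z + (0.523) z^2 = 0, i.e. a z^2 + b z + c = 0 with a = 0.523, b = -0.875, c = 1.
Discriminant D = b^2 - 4ac = (-0.875)^2 - 4*(0.523)*1 = 0.765625 - (2.092) = -1.326375.
D < 0, so the roots are the complex-conjugate pair z = (-b +/- i sqrt(-D)) / (2a) = 0.8365 +/- 1.101i.
For a conjugate pair |z|^2 = z * conj(z) = (product of roots) = c/a = 1/(0.523) = 1.912046, so |z| = sqrt(1.912046) = 1.3828 for both roots.
Moduli of all roots: 1.3828, 1.3828.
All moduli strictly greater than 1? Yes.
Verdict: Invertible.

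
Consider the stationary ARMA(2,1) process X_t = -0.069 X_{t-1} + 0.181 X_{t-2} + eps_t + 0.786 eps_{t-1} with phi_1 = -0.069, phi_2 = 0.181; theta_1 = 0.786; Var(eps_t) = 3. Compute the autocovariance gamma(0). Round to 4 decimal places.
\gamma(0) = 4.6399

Multiply the model equation by X_{t-k} and take expectations. With theta_0 = psi_0 = 1 and psi_j the MA(infinity) weights, this gives
  gamma(k) - sum_i phi_i gamma(k-i) = c_k,
  c_k = sigma^2 * sum_{j=k..q} theta_j psi_{j-k}   (c_k = 0 for k > q),
using gamma(-m) = gamma(m).
psi-weights needed (psi_j = theta_j + sum_i phi_i psi_{j-i}):
  psi_1 = theta_1 + phi_1 = 0.786 + (-0.069) = 0.717
Right-hand sides:
  c_0 = sigma^2 (1 + theta_1 psi_1) = 3 * (1 + (0.786)(0.717)) = 3 * 1.563562 = 4.690686
  c_1 = sigma^2 theta_1 = 3 * (0.786) = 2.358
  c_2 = 0
Equations for k = 0, 1, 2 (AR order 2, c_2 = 0):
  (E0) gamma(0) = phi_1 gamma(1) + phi_2 gamma(2) + c_0
  (E1) gamma(1) = phi_1 gamma(0) + phi_2 gamma(1) + c_1
  (E2) gamma(2) = phi_1 gamma(1) + phi_2 gamma(0)
From (E1): gamma(1) = A gamma(0) + B with
  A = phi_1 / (1 - phi_2) = -0.069 / 0.819 = -0.084249,   B = c_1 / (1 - phi_2) = 2.358 / 0.819 = 2.879121.
Insert (E2) into (E0): gamma(0) (1 - phi_2^2) = phi_1 (1 + phi_2) gamma(1) + c_0.
  phi_1 (1 + phi_2) = (-0.069)(1.181) = -0.081489,   1 - phi_2^2 = 0.967239.
Replace gamma(1) by A gamma(0) + B and collect gamma(0):
  gamma(0) [0.967239 - (-0.081489)(-0.084249)] = (-0.081489)(2.879121) + 4.690686
  gamma(0) * 0.960374 = 4.456069
  gamma(0) = 4.456069 / 0.960374 = 4.639933.
Therefore gamma(0) = 4.6399 (to 4 decimal places).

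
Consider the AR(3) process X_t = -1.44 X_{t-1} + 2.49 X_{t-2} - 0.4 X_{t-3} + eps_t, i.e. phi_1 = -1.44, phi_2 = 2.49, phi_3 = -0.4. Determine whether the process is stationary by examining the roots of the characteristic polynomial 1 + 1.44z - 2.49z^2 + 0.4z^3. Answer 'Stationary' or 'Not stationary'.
\text{Not stationary}

The AR(p) characteristic polynomial is P(z) = 1 + 1.44z - 2.49z^2 + 0.4z^3.
Stationarity requires all roots to lie outside the unit circle, i.e. |z| > 1 for every root.
Degree 3: look for a simple real root z0 first, then factor out (1 - z/z0) and solve the remaining quadratic.
Testing z0 = -0.4: P(-0.4) = 1 + (1.44)(-0.4) + (-2.49)(-0.4)^2 + (0.4)(-0.4)^3
  = 1 + (-0.576) + (-0.3984) + (-0.0256) = 0.  So z_0 = -0.4 is a root, |z_0| = 0.4.
Divide out the factor (1 + 2.5 z) = (1 - z/z0) (since 1/z0 = -2.5):
  P(z) = (1 + 2.5 z)(1 + (-1.06) z + (0.16) z^2)
  [check: z-coef -1.06 - (-2.5) = 1.44; z^2-coef 0.16 - (-2.5)(-1.06) = -2.49; z^3-coef -(-2.5)(0.16) = 0.4.]
Remaining roots from the quadratic factor 1 + (-1.06) z + (0.16) z^2:
  Set 1 + (-1.06) z + (0.16) z^2 = 0, i.e. a z^2 + b z + c = 0 with a = 0.16, b = -1.06, c = 1.
  Discriminant D = b^2 - 4ac = (-1.06)^2 - 4*(0.16)*1 = 1.1236 - (0.64) = 0.4836.
  D >= 0, so the roots are real: z = (-b +/- sqrt(D)) / (2a) = (1.06 +/- 0.695414) / (0.32).
    z_1 = (1.06 + 0.695414) / (0.32) = 5.4857,   |z_1| = 5.4857.
    z_2 = (1.06 - 0.695414) / (0.32) = 1.1393,   |z_2| = 1.1393.
Moduli of all roots: 0.4000, 5.4857, 1.1393.
All moduli strictly greater than 1? No.
Verdict: Not stationary.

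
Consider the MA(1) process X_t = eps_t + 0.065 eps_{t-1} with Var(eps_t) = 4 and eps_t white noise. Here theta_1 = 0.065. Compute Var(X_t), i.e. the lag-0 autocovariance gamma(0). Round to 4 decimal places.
\gamma(0) = 4.0169

For an MA(q) process X_t = eps_t + sum_i theta_i eps_{t-i} with
Var(eps_t) = sigma^2, the variance is
  gamma(0) = sigma^2 * (1 + sum_i theta_i^2).
  sum_i theta_i^2 = (0.065)^2 = 0.004225.
  gamma(0) = 4 * (1 + 0.004225) = 4 * 1.004225 = 4.0169.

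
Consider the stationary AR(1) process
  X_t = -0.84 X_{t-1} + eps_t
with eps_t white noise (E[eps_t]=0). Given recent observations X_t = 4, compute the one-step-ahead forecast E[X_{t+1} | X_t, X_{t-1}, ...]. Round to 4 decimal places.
E[X_{t+1} \mid \mathcal F_t] = -3.3600

For an AR(p) model X_t = c + sum_i phi_i X_{t-i} + eps_t, the
one-step-ahead conditional mean is
  E[X_{t+1} | X_t, ...] = c + sum_i phi_i X_{t+1-i}.
Substitute known values:
  E[X_{t+1} | ...] = (-0.84) * (4)
                   = -3.3600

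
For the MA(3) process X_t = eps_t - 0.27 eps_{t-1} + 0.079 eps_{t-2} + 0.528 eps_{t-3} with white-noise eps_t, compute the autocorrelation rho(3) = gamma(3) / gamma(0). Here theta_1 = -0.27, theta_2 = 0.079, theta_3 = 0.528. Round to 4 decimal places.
\rho(3) = 0.3888

For an MA(q) process with theta_0 = 1, the autocovariance is
  gamma(k) = sigma^2 * sum_{i=0..q-k} theta_i * theta_{i+k},
and rho(k) = gamma(k) / gamma(0). Sigma^2 cancels.
  numerator   = (1)*(0.528) = 0.528.
  denominator = (1)^2 + (-0.27)^2 + (0.079)^2 + (0.528)^2 = 1.357925.
  rho(3) = 0.528 / 1.357925 = 0.3888.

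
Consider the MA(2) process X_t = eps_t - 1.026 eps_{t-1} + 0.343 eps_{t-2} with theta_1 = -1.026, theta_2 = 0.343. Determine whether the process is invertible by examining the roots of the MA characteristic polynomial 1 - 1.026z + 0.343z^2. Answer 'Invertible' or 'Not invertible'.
\text{Invertible}

The MA(q) characteristic polynomial is P(z) = 1 - 1.026z + 0.343z^2.
Invertibility requires all roots to lie outside the unit circle, i.e. |z| > 1 for every root.
Set 1 + (-1.026) z + (0.343) z^2 = 0, i.e. a z^2 + b z + c = 0 with a = 0.343, b = -1.026, c = 1.
Discriminant D = b^2 - 4ac = (-1.026)^2 - 4*(0.343)*1 = 1.052676 - (1.372) = -0.319324.
D < 0, so the roots are the complex-conjugate pair z = (-b +/- i sqrt(-D)) / (2a) = 1.4956 +/- 0.8237i.
For a conjugate pair |z|^2 = z * conj(z) = (product of roots) = c/a = 1/(0.343) = 2.915452, so |z| = sqrt(2.915452) = 1.7075 for both roots.
Moduli of all roots: 1.7075, 1.7075.
All moduli strictly greater than 1? Yes.
Verdict: Invertible.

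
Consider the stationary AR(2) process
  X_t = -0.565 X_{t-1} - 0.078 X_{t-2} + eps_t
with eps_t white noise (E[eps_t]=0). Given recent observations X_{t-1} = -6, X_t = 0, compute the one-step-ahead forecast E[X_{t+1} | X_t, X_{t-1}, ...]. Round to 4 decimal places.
E[X_{t+1} \mid \mathcal F_t] = 0.4680

For an AR(p) model X_t = c + sum_i phi_i X_{t-i} + eps_t, the
one-step-ahead conditional mean is
  E[X_{t+1} | X_t, ...] = c + sum_i phi_i X_{t+1-i}.
Substitute known values:
  E[X_{t+1} | ...] = (-0.565) * (0) + (-0.078) * (-6)
                   = 0.4680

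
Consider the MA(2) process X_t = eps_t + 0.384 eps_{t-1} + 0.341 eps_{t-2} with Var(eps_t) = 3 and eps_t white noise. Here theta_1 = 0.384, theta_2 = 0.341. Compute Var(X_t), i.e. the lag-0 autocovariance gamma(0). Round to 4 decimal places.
\gamma(0) = 3.7912

For an MA(q) process X_t = eps_t + sum_i theta_i eps_{t-i} with
Var(eps_t) = sigma^2, the variance is
  gamma(0) = sigma^2 * (1 + sum_i theta_i^2).
  sum_i theta_i^2 = (0.384)^2 + (0.341)^2 = 0.147456 + 0.116281 = 0.263737.
  gamma(0) = 3 * (1 + 0.263737) = 3 * 1.263737 = 3.791211, which rounds to 3.7912.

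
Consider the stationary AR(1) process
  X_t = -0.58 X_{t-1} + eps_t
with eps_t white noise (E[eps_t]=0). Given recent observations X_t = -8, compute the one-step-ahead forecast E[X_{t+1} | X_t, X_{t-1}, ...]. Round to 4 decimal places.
E[X_{t+1} \mid \mathcal F_t] = 4.6400

For an AR(p) model X_t = c + sum_i phi_i X_{t-i} + eps_t, the
one-step-ahead conditional mean is
  E[X_{t+1} | X_t, ...] = c + sum_i phi_i X_{t+1-i}.
Substitute known values:
  E[X_{t+1} | ...] = (-0.58) * (-8)
                   = 4.6400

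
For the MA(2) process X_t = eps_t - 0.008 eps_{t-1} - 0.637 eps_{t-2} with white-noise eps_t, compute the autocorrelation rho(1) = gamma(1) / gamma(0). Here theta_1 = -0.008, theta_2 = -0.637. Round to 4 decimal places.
\rho(1) = -0.0021

For an MA(q) process with theta_0 = 1, the autocovariance is
  gamma(k) = sigma^2 * sum_{i=0..q-k} theta_i * theta_{i+k},
and rho(k) = gamma(k) / gamma(0). Sigma^2 cancels.
  numerator   = (1)*(-0.008) + (-0.008)*(-0.637) = -0.002904.
  denominator = (1)^2 + (-0.008)^2 + (-0.637)^2 = 1.405833.
  rho(1) = -0.002904 / 1.405833 = -0.0021.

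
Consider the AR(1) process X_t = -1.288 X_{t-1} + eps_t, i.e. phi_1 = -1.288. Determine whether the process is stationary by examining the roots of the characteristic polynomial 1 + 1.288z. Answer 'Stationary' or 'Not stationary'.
\text{Not stationary}

The AR(p) characteristic polynomial is P(z) = 1 + 1.288z.
Stationarity requires all roots to lie outside the unit circle, i.e. |z| > 1 for every root.
This is linear in z: 1 + (1.288) z = 0  =>  z = -1/(1.288) = -0.776398,  |z| = 0.776398.
Moduli of all roots: 0.7764.
All moduli strictly greater than 1? No.
Verdict: Not stationary.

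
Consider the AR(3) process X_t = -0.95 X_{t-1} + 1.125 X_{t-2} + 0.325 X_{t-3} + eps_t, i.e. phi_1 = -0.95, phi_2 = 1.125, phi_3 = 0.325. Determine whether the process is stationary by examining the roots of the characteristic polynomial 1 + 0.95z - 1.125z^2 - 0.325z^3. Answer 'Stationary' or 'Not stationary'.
\text{Not stationary}

The AR(p) characteristic polynomial is P(z) = 1 + 0.95z - 1.125z^2 - 0.325z^3.
Stationarity requires all roots to lie outside the unit circle, i.e. |z| > 1 for every root.
Degree 3: look for a simple real root z0 first, then factor out (1 - z/z0) and solve the remaining quadratic.
Testing z0 = -4: P(-4) = 1 + (0.95)(-4) + (-1.125)(-4)^2 + (-0.325)(-4)^3
  = 1 + (-3.8) + (-18) + (20.8) = 0.  So z_0 = -4 is a root, |z_0| = 4.
Divide out the factor (1 + 0.25 z) = (1 - z/z0) (since 1/z0 = -0.25):
  P(z) = (1 + 0.25 z)(1 + (0.7) z + (-1.3) z^2)
  [check: z-coef 0.7 - (-0.25) = 0.95; z^2-coef -1.3 - (-0.25)(0.7) = -1.125; z^3-coef -(-0.25)(-1.3) = -0.325.]
Remaining roots from the quadratic factor 1 + (0.7) z + (-1.3) z^2:
  Set 1 + (0.7) z + (-1.3) z^2 = 0, i.e. a z^2 + b z + c = 0 with a = -1.3, b = 0.7, c = 1.
  Discriminant D = b^2 - 4ac = (0.7)^2 - 4*(-1.3)*1 = 0.49 - (-5.2) = 5.69.
  D >= 0, so the roots are real: z = (-b +/- sqrt(D)) / (2a) = (-0.7 +/- 2.385372) / (-2.6).
    z_1 = (-0.7 + 2.385372) / (-2.6) = -0.6482,   |z_1| = 0.6482.
    z_2 = (-0.7 - 2.385372) / (-2.6) = 1.1867,   |z_2| = 1.1867.
Moduli of all roots: 4.0000, 0.6482, 1.1867.
All moduli strictly greater than 1? No.
Verdict: Not stationary.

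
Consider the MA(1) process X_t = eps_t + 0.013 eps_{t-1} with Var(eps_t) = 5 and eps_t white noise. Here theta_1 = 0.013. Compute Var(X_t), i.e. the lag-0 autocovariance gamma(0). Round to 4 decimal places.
\gamma(0) = 5.0008

For an MA(q) process X_t = eps_t + sum_i theta_i eps_{t-i} with
Var(eps_t) = sigma^2, the variance is
  gamma(0) = sigma^2 * (1 + sum_i theta_i^2).
  sum_i theta_i^2 = (0.013)^2 = 0.000169.
  gamma(0) = 5 * (1 + 0.000169) = 5 * 1.000169 = 5.000845, which rounds to 5.0008.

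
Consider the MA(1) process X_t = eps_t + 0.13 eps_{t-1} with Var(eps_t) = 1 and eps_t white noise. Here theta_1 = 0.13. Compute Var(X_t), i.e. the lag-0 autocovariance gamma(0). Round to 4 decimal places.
\gamma(0) = 1.0169

For an MA(q) process X_t = eps_t + sum_i theta_i eps_{t-i} with
Var(eps_t) = sigma^2, the variance is
  gamma(0) = sigma^2 * (1 + sum_i theta_i^2).
  sum_i theta_i^2 = (0.13)^2 = 0.0169.
  gamma(0) = 1 * (1 + 0.0169) = 1 * 1.0169 = 1.0169.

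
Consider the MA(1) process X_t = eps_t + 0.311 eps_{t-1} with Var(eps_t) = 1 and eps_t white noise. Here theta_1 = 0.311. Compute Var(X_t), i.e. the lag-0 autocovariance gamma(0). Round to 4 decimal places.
\gamma(0) = 1.0967

For an MA(q) process X_t = eps_t + sum_i theta_i eps_{t-i} with
Var(eps_t) = sigma^2, the variance is
  gamma(0) = sigma^2 * (1 + sum_i theta_i^2).
  sum_i theta_i^2 = (0.311)^2 = 0.096721.
  gamma(0) = 1 * (1 + 0.096721) = 1 * 1.096721 = 1.096721, which rounds to 1.0967.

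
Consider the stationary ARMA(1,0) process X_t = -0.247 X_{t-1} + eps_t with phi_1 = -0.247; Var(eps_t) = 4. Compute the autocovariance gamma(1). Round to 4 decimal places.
\gamma(1) = -1.0522

Multiply the model equation by X_{t-k} and take expectations. With theta_0 = psi_0 = 1 and psi_j the MA(infinity) weights, this gives
  gamma(k) - sum_i phi_i gamma(k-i) = c_k,
  c_k = sigma^2 * sum_{j=k..q} theta_j psi_{j-k}   (c_k = 0 for k > q),
using gamma(-m) = gamma(m).
Pure AR (q = 0): c_0 = sigma^2 = 4, c_k = 0 for k >= 1.
Equations for k = 0 and k = 1 (AR order 1):
  gamma(0) = phi_1 gamma(1) + c_0
  gamma(1) = phi_1 gamma(0) + c_1
Substituting the second into the first: gamma(0) (1 - phi_1^2) = c_0 + phi_1 c_1, so
  gamma(0) = c_0 / (1 - phi_1^2) = 4 / (1 - (-0.247)^2) = 4 / 0.938991 = 4.259892.
  gamma(1) = phi_1 gamma(0) = (-0.247)(4.259892) = -1.052193.
Therefore gamma(1) = -1.0522 (to 4 decimal places).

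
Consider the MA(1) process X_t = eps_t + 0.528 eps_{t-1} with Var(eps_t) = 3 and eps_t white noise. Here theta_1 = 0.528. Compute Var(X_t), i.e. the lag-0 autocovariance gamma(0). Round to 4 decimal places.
\gamma(0) = 3.8364

For an MA(q) process X_t = eps_t + sum_i theta_i eps_{t-i} with
Var(eps_t) = sigma^2, the variance is
  gamma(0) = sigma^2 * (1 + sum_i theta_i^2).
  sum_i theta_i^2 = (0.528)^2 = 0.278784.
  gamma(0) = 3 * (1 + 0.278784) = 3 * 1.278784 = 3.836352, which rounds to 3.8364.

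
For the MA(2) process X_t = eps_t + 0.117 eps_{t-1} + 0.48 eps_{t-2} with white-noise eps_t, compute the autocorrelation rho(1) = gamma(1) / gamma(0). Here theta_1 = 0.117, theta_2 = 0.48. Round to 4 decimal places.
\rho(1) = 0.1392

For an MA(q) process with theta_0 = 1, the autocovariance is
  gamma(k) = sigma^2 * sum_{i=0..q-k} theta_i * theta_{i+k},
and rho(k) = gamma(k) / gamma(0). Sigma^2 cancels.
  numerator   = (1)*(0.117) + (0.117)*(0.48) = 0.17316.
  denominator = (1)^2 + (0.117)^2 + (0.48)^2 = 1.244089.
  rho(1) = 0.17316 / 1.244089 = 0.1392.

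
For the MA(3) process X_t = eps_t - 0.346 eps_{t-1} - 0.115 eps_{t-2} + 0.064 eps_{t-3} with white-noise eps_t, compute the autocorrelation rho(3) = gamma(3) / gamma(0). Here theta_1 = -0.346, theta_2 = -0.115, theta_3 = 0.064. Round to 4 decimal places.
\rho(3) = 0.0563

For an MA(q) process with theta_0 = 1, the autocovariance is
  gamma(k) = sigma^2 * sum_{i=0..q-k} theta_i * theta_{i+k},
and rho(k) = gamma(k) / gamma(0). Sigma^2 cancels.
  numerator   = (1)*(0.064) = 0.064.
  denominator = (1)^2 + (-0.346)^2 + (-0.115)^2 + (0.064)^2 = 1.137037.
  rho(3) = 0.064 / 1.137037 = 0.0563.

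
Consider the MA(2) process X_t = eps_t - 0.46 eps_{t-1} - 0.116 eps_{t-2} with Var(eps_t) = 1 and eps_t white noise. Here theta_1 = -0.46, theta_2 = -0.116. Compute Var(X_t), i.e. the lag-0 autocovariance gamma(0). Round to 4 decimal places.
\gamma(0) = 1.2251

For an MA(q) process X_t = eps_t + sum_i theta_i eps_{t-i} with
Var(eps_t) = sigma^2, the variance is
  gamma(0) = sigma^2 * (1 + sum_i theta_i^2).
  sum_i theta_i^2 = (-0.46)^2 + (-0.116)^2 = 0.2116 + 0.013456 = 0.225056.
  gamma(0) = 1 * (1 + 0.225056) = 1 * 1.225056 = 1.225056, which rounds to 1.2251.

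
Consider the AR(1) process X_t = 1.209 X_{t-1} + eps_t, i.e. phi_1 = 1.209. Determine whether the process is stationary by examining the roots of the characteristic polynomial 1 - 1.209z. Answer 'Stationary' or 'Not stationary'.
\text{Not stationary}

The AR(p) characteristic polynomial is P(z) = 1 - 1.209z.
Stationarity requires all roots to lie outside the unit circle, i.e. |z| > 1 for every root.
This is linear in z: 1 + (-1.209) z = 0  =>  z = -1/(-1.209) = 0.82713,  |z| = 0.82713.
Moduli of all roots: 0.8271.
All moduli strictly greater than 1? No.
Verdict: Not stationary.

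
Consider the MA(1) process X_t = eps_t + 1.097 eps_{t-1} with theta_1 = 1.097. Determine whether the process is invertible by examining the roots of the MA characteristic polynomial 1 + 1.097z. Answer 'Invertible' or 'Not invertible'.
\text{Not invertible}

The MA(q) characteristic polynomial is P(z) = 1 + 1.097z.
Invertibility requires all roots to lie outside the unit circle, i.e. |z| > 1 for every root.
This is linear in z: 1 + (1.097) z = 0  =>  z = -1/(1.097) = -0.911577,  |z| = 0.911577.
Moduli of all roots: 0.9116.
All moduli strictly greater than 1? No.
Verdict: Not invertible.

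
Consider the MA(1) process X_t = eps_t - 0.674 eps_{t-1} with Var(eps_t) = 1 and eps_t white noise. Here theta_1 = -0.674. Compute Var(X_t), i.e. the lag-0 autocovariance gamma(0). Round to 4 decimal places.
\gamma(0) = 1.4543

For an MA(q) process X_t = eps_t + sum_i theta_i eps_{t-i} with
Var(eps_t) = sigma^2, the variance is
  gamma(0) = sigma^2 * (1 + sum_i theta_i^2).
  sum_i theta_i^2 = (-0.674)^2 = 0.454276.
  gamma(0) = 1 * (1 + 0.454276) = 1 * 1.454276 = 1.454276, which rounds to 1.4543.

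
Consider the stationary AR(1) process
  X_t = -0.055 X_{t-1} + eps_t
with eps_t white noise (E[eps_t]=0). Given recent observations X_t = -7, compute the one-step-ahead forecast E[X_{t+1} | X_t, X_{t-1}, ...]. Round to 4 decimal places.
E[X_{t+1} \mid \mathcal F_t] = 0.3850

For an AR(p) model X_t = c + sum_i phi_i X_{t-i} + eps_t, the
one-step-ahead conditional mean is
  E[X_{t+1} | X_t, ...] = c + sum_i phi_i X_{t+1-i}.
Substitute known values:
  E[X_{t+1} | ...] = (-0.055) * (-7)
                   = 0.3850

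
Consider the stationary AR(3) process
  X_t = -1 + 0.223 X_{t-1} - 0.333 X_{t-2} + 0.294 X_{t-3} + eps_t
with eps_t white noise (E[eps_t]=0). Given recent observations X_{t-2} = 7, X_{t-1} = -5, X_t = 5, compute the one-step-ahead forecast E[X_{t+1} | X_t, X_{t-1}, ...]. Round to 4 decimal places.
E[X_{t+1} \mid \mathcal F_t] = 3.8380

For an AR(p) model X_t = c + sum_i phi_i X_{t-i} + eps_t, the
one-step-ahead conditional mean is
  E[X_{t+1} | X_t, ...] = c + sum_i phi_i X_{t+1-i}.
Substitute known values:
  E[X_{t+1} | ...] = -1 + (0.223) * (5) + (-0.333) * (-5) + (0.294) * (7)
                   = 3.8380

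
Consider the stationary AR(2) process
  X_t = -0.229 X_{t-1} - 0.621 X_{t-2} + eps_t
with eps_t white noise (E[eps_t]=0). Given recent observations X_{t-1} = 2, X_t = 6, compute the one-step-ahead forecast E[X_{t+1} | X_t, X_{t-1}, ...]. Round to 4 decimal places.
E[X_{t+1} \mid \mathcal F_t] = -2.6160

For an AR(p) model X_t = c + sum_i phi_i X_{t-i} + eps_t, the
one-step-ahead conditional mean is
  E[X_{t+1} | X_t, ...] = c + sum_i phi_i X_{t+1-i}.
Substitute known values:
  E[X_{t+1} | ...] = (-0.229) * (6) + (-0.621) * (2)
                   = -2.6160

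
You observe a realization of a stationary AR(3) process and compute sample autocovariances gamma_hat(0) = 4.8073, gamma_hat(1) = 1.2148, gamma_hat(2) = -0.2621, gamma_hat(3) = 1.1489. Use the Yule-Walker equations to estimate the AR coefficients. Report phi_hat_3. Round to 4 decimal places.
\hat\phi_{3} = 0.3110

The Yule-Walker equations for an AR(p) process read, in matrix form,
  Gamma_p phi = r_p,   with   (Gamma_p)_{ij} = gamma(|i - j|),
                       (r_p)_i = gamma(i),   i,j = 1..p.
Substitute the sample gammas (Toeplitz matrix and right-hand side of size 3):
  Gamma_p = [[4.8073, 1.2148, -0.2621], [1.2148, 4.8073, 1.2148], [-0.2621, 1.2148, 4.8073]]
  r_p     = [1.2148, -0.2621, 1.1489]
Written out (R1..R3):
  (R1) 4.8073 phi_1 + 1.2148 phi_2 - 0.2621 phi_3 = 1.2148
  (R2) 1.2148 phi_1 + 4.8073 phi_2 + 1.2148 phi_3 = -0.2621
  (R3) -0.2621 phi_1 + 1.2148 phi_2 + 4.8073 phi_3 = 1.1489
Gaussian elimination:
  R2 <- R2 - (1.2148/4.8073) R1 = R2 - (0.252699) R1:  4.500321 phi_2 + 1.281032 phi_3 = -0.569079
  R3 <- R3 - (-0.2621/4.8073) R1 = R3 - (-0.054521) R1:  1.281032 phi_2 + 4.79301 phi_3 = 1.215132
  R3 <- R3 - (1.281032/4.500321) R2 = R3 - (0.284654) R2:  4.42836 phi_3 = 1.377123
Back-substitution:
  phi_hat_3 = 1.377123 / 4.42836 = 0.310978
  phi_hat_2 = (-0.569079 - (1.281032)(0.310978)) / 4.500321 = -0.214974
  phi_hat_1 = (1.2148 - (1.2148)(-0.214974) - (-0.2621)(0.310978)) / 4.8073 = 0.323978
So phi_hat = [0.3240, -0.2150, 0.3110].
Therefore phi_hat_3 = 0.3110.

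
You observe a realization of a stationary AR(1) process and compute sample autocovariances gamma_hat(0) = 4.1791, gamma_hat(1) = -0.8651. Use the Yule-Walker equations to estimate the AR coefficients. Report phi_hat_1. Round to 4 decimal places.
\hat\phi_{1} = -0.2070

The Yule-Walker equations for an AR(p) process read, in matrix form,
  Gamma_p phi = r_p,   with   (Gamma_p)_{ij} = gamma(|i - j|),
                       (r_p)_i = gamma(i),   i,j = 1..p.
Substitute the sample gammas (Toeplitz matrix and right-hand side of size 1):
  Gamma_p = [[4.1791]]
  r_p     = [-0.8651]
With p = 1 this is the single equation gamma(0) phi_1 = gamma(1):
  phi_hat_1 = gamma(1) / gamma(0) = -0.8651 / 4.1791 = -0.2070.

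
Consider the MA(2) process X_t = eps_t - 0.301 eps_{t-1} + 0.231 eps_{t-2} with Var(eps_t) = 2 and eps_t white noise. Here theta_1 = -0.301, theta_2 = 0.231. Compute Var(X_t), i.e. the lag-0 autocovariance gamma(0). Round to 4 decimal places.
\gamma(0) = 2.2879

For an MA(q) process X_t = eps_t + sum_i theta_i eps_{t-i} with
Var(eps_t) = sigma^2, the variance is
  gamma(0) = sigma^2 * (1 + sum_i theta_i^2).
  sum_i theta_i^2 = (-0.301)^2 + (0.231)^2 = 0.090601 + 0.053361 = 0.143962.
  gamma(0) = 2 * (1 + 0.143962) = 2 * 1.143962 = 2.287924, which rounds to 2.2879.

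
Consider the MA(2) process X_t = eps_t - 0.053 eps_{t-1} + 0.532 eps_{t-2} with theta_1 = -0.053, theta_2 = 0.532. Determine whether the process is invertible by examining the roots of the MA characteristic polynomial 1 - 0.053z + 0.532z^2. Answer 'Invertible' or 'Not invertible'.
\text{Invertible}

The MA(q) characteristic polynomial is P(z) = 1 - 0.053z + 0.532z^2.
Invertibility requires all roots to lie outside the unit circle, i.e. |z| > 1 for every root.
Set 1 + (-0.053) z + (0.532) z^2 = 0, i.e. a z^2 + b z + c = 0 with a = 0.532, b = -0.053, c = 1.
Discriminant D = b^2 - 4ac = (-0.053)^2 - 4*(0.532)*1 = 0.002809 - (2.128) = -2.125191.
D < 0, so the roots are the complex-conjugate pair z = (-b +/- i sqrt(-D)) / (2a) = 0.0498 +/- 1.3701i.
For a conjugate pair |z|^2 = z * conj(z) = (product of roots) = c/a = 1/(0.532) = 1.879699, so |z| = sqrt(1.879699) = 1.371 for both roots.
Moduli of all roots: 1.3710, 1.3710.
All moduli strictly greater than 1? Yes.
Verdict: Invertible.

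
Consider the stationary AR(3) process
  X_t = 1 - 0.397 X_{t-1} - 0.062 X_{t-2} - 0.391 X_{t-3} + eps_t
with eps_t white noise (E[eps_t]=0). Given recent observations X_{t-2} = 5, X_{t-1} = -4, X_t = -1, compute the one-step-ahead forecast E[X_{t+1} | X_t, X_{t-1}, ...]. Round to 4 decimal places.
E[X_{t+1} \mid \mathcal F_t] = -0.3100

For an AR(p) model X_t = c + sum_i phi_i X_{t-i} + eps_t, the
one-step-ahead conditional mean is
  E[X_{t+1} | X_t, ...] = c + sum_i phi_i X_{t+1-i}.
Substitute known values:
  E[X_{t+1} | ...] = 1 + (-0.397) * (-1) + (-0.062) * (-4) + (-0.391) * (5)
                   = -0.3100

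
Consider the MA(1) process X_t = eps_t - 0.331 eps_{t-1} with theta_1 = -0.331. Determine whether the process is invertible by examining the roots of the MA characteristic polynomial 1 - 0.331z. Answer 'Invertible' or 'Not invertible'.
\text{Invertible}

The MA(q) characteristic polynomial is P(z) = 1 - 0.331z.
Invertibility requires all roots to lie outside the unit circle, i.e. |z| > 1 for every root.
This is linear in z: 1 + (-0.331) z = 0  =>  z = -1/(-0.331) = 3.021148,  |z| = 3.021148.
Moduli of all roots: 3.0211.
All moduli strictly greater than 1? Yes.
Verdict: Invertible.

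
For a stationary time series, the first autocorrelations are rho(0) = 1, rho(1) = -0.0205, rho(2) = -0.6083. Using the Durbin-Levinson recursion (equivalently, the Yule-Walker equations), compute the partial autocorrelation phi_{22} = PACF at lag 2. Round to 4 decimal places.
\phi_{22} = -0.6090

The PACF at lag k is phi_{kk}, the last component of the solution
to the Yule-Walker system G_k phi = r_k where
  (G_k)_{ij} = rho(|i - j|), (r_k)_i = rho(i), i,j = 1..k.
Equivalently, Durbin-Levinson gives phi_{kk} iteratively:
  phi_{11} = rho(1)
  phi_{kk} = [rho(k) - sum_{j=1..k-1} phi_{k-1,j} rho(k-j)]
            / [1 - sum_{j=1..k-1} phi_{k-1,j} rho(j)],
  phi_{k,j} = phi_{k-1,j} - phi_{kk} phi_{k-1,k-j},  j = 1..k-1.
Step k = 1:
  phi_11 = rho(1) = -0.0205.
Step k = 2:
  phi_22 = [rho(2) - phi_11 rho(1)] / [1 - phi_11 rho(1)] = [-0.6083 - (-0.0205)(-0.0205)] / [1 - (-0.0205)(-0.0205)]
         = -0.60872025 / 0.99957975 = -0.609.
Therefore phi_{22} = -0.6090.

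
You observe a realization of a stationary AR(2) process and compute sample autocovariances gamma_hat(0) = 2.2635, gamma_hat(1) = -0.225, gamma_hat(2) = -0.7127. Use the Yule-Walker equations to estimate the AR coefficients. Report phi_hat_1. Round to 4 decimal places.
\hat\phi_{1} = -0.1320

The Yule-Walker equations for an AR(p) process read, in matrix form,
  Gamma_p phi = r_p,   with   (Gamma_p)_{ij} = gamma(|i - j|),
                       (r_p)_i = gamma(i),   i,j = 1..p.
Substitute the sample gammas (Toeplitz matrix and right-hand side of size 2):
  Gamma_p = [[2.2635, -0.225], [-0.225, 2.2635]]
  r_p     = [-0.225, -0.7127]
Written out:
  2.2635 phi_1 - 0.225 phi_2 = -0.225
  -0.225 phi_1 + 2.2635 phi_2 = -0.7127
Solve by Cramer's rule:
  det = gamma(0)^2 - gamma(1)^2 = (2.2635)^2 - (-0.225)^2 = 5.12343225 - 0.050625 = 5.07280725
  phi_hat_1 = [gamma(1) gamma(0) - gamma(1) gamma(2)] / det = [(-0.225)(2.2635) - (-0.225)(-0.7127)] / 5.07280725 = -0.669645 / 5.07280725 = -0.132
  phi_hat_2 = [gamma(0) gamma(2) - gamma(1)^2] / det = [(2.2635)(-0.7127) - (-0.225)^2] / 5.07280725 = -1.66382145 / 5.07280725 = -0.328
So phi_hat = [-0.1320, -0.3280].
Therefore phi_hat_1 = -0.1320.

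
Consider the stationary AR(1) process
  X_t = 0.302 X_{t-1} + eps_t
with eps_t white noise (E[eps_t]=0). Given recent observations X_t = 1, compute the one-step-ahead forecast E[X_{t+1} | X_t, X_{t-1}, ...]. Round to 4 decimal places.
E[X_{t+1} \mid \mathcal F_t] = 0.3020

For an AR(p) model X_t = c + sum_i phi_i X_{t-i} + eps_t, the
one-step-ahead conditional mean is
  E[X_{t+1} | X_t, ...] = c + sum_i phi_i X_{t+1-i}.
Substitute known values:
  E[X_{t+1} | ...] = (0.302) * (1)
                   = 0.3020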